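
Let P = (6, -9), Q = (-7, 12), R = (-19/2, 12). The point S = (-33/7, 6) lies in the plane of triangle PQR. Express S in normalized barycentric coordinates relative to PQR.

(2/7, 1/7, 4/7)

Signed area of the reference triangle: [PQR] = ½·(6·(12−12) + (-7)·(12−(-9)) + (-19/2)·(-9−12)) = ½·(0 − 147 + 399/2) = 105/4.
[SQR] = ½·((-33/7)·(12−12) + (-7)·(12−6) + (-19/2)·(6−12)) = ½·(0 − 42 + 57) = 15/2, so the P-coordinate is (15/2)/(105/4) = 2/7.
[PSR] = ½·(6·(6−12) + (-33/7)·(12−(-9)) + (-19/2)·(-9−6)) = ½·(-36 − 99 + 285/2) = 15/4, so the Q-coordinate is 1/7.
[PQS] = ½·(6·(12−6) + (-7)·(6−(-9)) + (-33/7)·(-9−12)) = ½·(36 − 105 + 99) = 15, so the R-coordinate is 4/7.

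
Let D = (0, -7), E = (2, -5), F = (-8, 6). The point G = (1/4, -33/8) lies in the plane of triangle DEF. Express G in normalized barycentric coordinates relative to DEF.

Signed area of the reference triangle: [DEF] = ½·(0·(-5−6) + 2·(6−(-7)) + (-8)·(-7−(-5))) = ½·(0 + 26 + 16) = 21.
[GEF] = ½·((1/4)·(-5−6) + 2·(6−(-33/8)) + (-8)·(-33/8−(-5))) = ½·(-11/4 + 81/4 − 7) = 21/4, so the D-coordinate is (21/4)/21 = 1/4.
[DGF] = ½·(0·(-33/8−6) + (1/4)·(6−(-7)) + (-8)·(-7−(-33/8))) = ½·(0 + 13/4 + 23) = 105/8, so the E-coordinate is 5/8.
[DEG] = ½·(0·(-5−(-33/8)) + 2·(-33/8−(-7)) + (1/4)·(-7−(-5))) = ½·(0 + 23/4 − 1/2) = 21/8, so the F-coordinate is 1/8.

(1/4, 5/8, 1/8)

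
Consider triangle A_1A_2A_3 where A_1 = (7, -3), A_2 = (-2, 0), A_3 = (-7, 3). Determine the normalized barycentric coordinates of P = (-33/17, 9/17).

(4/17, 6/17, 7/17)

Signed area of the reference triangle: [A_1A_2A_3] = ½·(7·(0−3) + (-2)·(3−(-3)) + (-7)·(-3−0)) = ½·(-21 − 12 + 21) = -6.
[PA_2A_3] = ½·((-33/17)·(0−3) + (-2)·(3−(9/17)) + (-7)·(9/17−0)) = ½·(99/17 − 84/17 − 63/17) = -24/17, so the A_1-coordinate is (-24/17)/(-6) = 4/17.
[A_1PA_3] = ½·(7·(9/17−3) + (-33/17)·(3−(-3)) + (-7)·(-3−(9/17))) = ½·(-294/17 − 198/17 + 420/17) = -36/17, so the A_2-coordinate is 6/17.
[A_1A_2P] = ½·(7·(0−(9/17)) + (-2)·(9/17−(-3)) + (-33/17)·(-3−0)) = ½·(-63/17 − 120/17 + 99/17) = -42/17, so the A_3-coordinate is 7/17.
Check: 4/17 + 6/17 + 7/17 = 1.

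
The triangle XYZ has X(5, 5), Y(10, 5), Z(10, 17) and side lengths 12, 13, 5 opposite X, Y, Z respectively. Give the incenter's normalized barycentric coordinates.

(2/5, 13/30, 1/6)

The incenter has barycentric coordinates proportional to the opposite side lengths: (12 : 13 : 5).
Normalizing by 12+13+5 = 30 gives (2/5, 13/30, 1/6).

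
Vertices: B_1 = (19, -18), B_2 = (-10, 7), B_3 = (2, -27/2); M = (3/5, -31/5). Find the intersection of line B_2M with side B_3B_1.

Barycentric coordinates of M with respect to B_1B_2B_3: (1/5, 2/5, 2/5).
On side B_3B_1 the B_2-coordinate is zero; dropping M's B_2-weight 2/5 and renormalizing the remaining 2/5 : 1/5 gives weights 2/3, 1/3 on B_3, B_1.
N = (2/3)·(2, -27/2) + (1/3)·(19, -18) = (23/3, -15).

(23/3, -15)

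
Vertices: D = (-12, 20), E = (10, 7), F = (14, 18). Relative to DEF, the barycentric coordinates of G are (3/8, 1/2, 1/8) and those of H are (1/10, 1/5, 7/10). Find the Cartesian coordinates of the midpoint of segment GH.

(257/40, 117/8)

Barycentric coordinates of the midpoint are the average: (19/80, 7/20, 33/80).
Converting: (19/80)·D + (7/20)·E + (33/80)·F = (257/40, 117/8).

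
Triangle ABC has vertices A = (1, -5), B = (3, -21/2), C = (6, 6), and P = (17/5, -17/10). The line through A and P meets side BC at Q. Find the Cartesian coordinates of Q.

(5, 1/2)

Barycentric coordinates of P with respect to ABC: (2/5, 1/5, 2/5).
On side BC the A-coordinate is zero; dropping P's A-weight 2/5 and renormalizing the remaining 1/5 : 2/5 gives weights 1/3, 2/3 on B, C.
Q = (1/3)·(3, -21/2) + (2/3)·(6, 6) = (5, 1/2).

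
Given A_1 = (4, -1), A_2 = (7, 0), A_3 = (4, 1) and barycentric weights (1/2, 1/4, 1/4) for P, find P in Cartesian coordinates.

P = (1/2)·A_1 + (1/4)·A_2 + (1/4)·A_3.
x-coordinate: (1/2)·4 + (1/4)·7 + (1/4)·4 = 19/4.
y-coordinate: (1/2)·(-1) + (1/4)·0 + (1/4)·1 = -1/4.

(19/4, -1/4)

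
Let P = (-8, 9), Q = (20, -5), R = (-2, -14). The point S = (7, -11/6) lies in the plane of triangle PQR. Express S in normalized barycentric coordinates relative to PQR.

Signed area of the reference triangle: [PQR] = ½·((-8)·(-5−(-14)) + 20·(-14−9) + (-2)·(9−(-5))) = ½·(-72 − 460 − 28) = -280.
[SQR] = ½·(7·(-5−(-14)) + 20·(-14−(-11/6)) + (-2)·(-11/6−(-5))) = ½·(63 − 730/3 − 19/3) = -280/3, so the P-coordinate is (-280/3)/(-280) = 1/3.
[PSR] = ½·((-8)·(-11/6−(-14)) + 7·(-14−9) + (-2)·(9−(-11/6))) = ½·(-292/3 − 161 − 65/3) = -140, so the Q-coordinate is 1/2.
[PQS] = ½·((-8)·(-5−(-11/6)) + 20·(-11/6−9) + 7·(9−(-5))) = ½·(76/3 − 650/3 + 98) = -140/3, so the R-coordinate is 1/6.
Check: 1/3 + 1/2 + 1/6 = 1.

(1/3, 1/2, 1/6)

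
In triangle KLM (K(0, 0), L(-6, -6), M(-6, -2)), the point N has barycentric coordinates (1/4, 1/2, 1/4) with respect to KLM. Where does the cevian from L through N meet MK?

(-3, -1)

Line LN meets MK where the L-coordinate vanishes; zeroing N's L-weight and renormalizing leaves M, K-weights 1/4 : 1/4 → (1/2, 1/2).
So J = (1/2)·M + (1/2)·K = (-3, -1).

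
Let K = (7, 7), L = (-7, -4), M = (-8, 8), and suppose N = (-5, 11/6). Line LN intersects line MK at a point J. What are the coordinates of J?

(-3, 23/3)

Barycentric coordinates of N with respect to KLM: (1/6, 1/2, 1/3).
On side MK the L-coordinate is zero; dropping N's L-weight 1/2 and renormalizing the remaining 1/3 : 1/6 gives weights 2/3, 1/3 on M, K.
J = (2/3)·(-8, 8) + (1/3)·(7, 7) = (-3, 23/3).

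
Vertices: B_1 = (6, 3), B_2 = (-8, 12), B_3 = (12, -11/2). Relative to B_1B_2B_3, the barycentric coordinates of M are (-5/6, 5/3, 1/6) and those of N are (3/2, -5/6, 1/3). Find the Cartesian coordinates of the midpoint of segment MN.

(5/3, 37/8)

Barycentric coordinates of the midpoint are the average: (1/3, 5/12, 1/4).
Converting: (1/3)·B_1 + (5/12)·B_2 + (1/4)·B_3 = (5/3, 37/8).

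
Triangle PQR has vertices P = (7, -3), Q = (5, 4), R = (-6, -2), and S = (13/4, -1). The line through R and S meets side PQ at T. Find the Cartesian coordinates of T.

(19/3, -2/3)

Barycentric coordinates of S with respect to PQR: (1/2, 1/4, 1/4).
On side PQ the R-coordinate is zero; dropping S's R-weight 1/4 and renormalizing the remaining 1/2 : 1/4 gives weights 2/3, 1/3 on P, Q.
T = (2/3)·(7, -3) + (1/3)·(5, 4) = (19/3, -2/3).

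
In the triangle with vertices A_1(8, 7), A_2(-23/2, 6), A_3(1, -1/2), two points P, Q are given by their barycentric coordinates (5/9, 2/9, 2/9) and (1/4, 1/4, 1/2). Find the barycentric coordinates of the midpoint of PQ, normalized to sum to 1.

Since both coordinate triples sum to 1, the midpoint's barycentrics are the componentwise average.
(5/9+1/4)/2 = 29/72; similarly 17/72 and 13/36.

(29/72, 17/72, 13/36)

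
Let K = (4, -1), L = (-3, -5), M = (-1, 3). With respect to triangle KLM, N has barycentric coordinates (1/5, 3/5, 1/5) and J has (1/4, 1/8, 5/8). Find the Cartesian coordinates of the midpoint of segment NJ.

(-3/5, -4/5)

Barycentric coordinates of the midpoint are the average: (9/40, 29/80, 33/80).
Converting: (9/40)·K + (29/80)·L + (33/80)·M = (-3/5, -4/5).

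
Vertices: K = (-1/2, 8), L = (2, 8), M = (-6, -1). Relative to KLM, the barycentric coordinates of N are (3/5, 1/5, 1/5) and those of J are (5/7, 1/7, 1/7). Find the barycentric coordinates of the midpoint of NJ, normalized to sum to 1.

Since both coordinate triples sum to 1, the midpoint's barycentrics are the componentwise average.
(3/5+5/7)/2 = 23/35; similarly 6/35 and 6/35.

(23/35, 6/35, 6/35)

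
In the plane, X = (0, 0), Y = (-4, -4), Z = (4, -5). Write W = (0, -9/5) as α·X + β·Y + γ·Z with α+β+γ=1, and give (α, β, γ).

(3/5, 1/5, 1/5)

Signed area of the reference triangle: [XYZ] = ½·(0·(-4−(-5)) + (-4)·(-5−0) + 4·(0−(-4))) = ½·(0 + 20 + 16) = 18.
[WYZ] = ½·(0·(-4−(-5)) + (-4)·(-5−(-9/5)) + 4·(-9/5−(-4))) = ½·(0 + 64/5 + 44/5) = 54/5, so the X-coordinate is (54/5)/18 = 3/5.
[XWZ] = ½·(0·(-9/5−(-5)) + 0·(-5−0) + 4·(0−(-9/5))) = ½·(0 + 0 + 36/5) = 18/5, so the Y-coordinate is 1/5.
[XYW] = ½·(0·(-4−(-9/5)) + (-4)·(-9/5−0) + 0·(0−(-4))) = ½·(0 + 36/5 + 0) = 18/5, so the Z-coordinate is 1/5.
Check: 3/5 + 1/5 + 1/5 = 1.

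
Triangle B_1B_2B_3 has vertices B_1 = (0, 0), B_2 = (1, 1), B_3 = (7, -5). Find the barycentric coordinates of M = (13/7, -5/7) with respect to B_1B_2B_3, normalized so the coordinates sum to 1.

(3/7, 5/14, 3/14)

Signed area of the reference triangle: [B_1B_2B_3] = ½·(0·(1−(-5)) + 1·(-5−0) + 7·(0−1)) = ½·(0 − 5 − 7) = -6.
[MB_2B_3] = ½·((13/7)·(1−(-5)) + 1·(-5−(-5/7)) + 7·(-5/7−1)) = ½·(78/7 − 30/7 − 12) = -18/7, so the B_1-coordinate is (-18/7)/(-6) = 3/7.
[B_1MB_3] = ½·(0·(-5/7−(-5)) + (13/7)·(-5−0) + 7·(0−(-5/7))) = ½·(0 − 65/7 + 5) = -15/7, so the B_2-coordinate is 5/14.
[B_1B_2M] = ½·(0·(1−(-5/7)) + 1·(-5/7−0) + (13/7)·(0−1)) = ½·(0 − 5/7 − 13/7) = -9/7, so the B_3-coordinate is 3/14.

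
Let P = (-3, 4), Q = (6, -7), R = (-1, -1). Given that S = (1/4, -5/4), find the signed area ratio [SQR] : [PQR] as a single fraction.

[PQR] = ½·((-3)·(-7−(-1)) + 6·(-1−4) + (-1)·(4−(-7))) = ½·(18 − 30 − 11) = -23/2.
[SQR] = ½·((1/4)·(-7−(-1)) + 6·(-1−(-5/4)) + (-1)·(-5/4−(-7))) = ½·(-3/2 + 3/2 − 23/4) = -23/8, so the ratio is (-23/8)/(-23/2) = 1/4.

1/4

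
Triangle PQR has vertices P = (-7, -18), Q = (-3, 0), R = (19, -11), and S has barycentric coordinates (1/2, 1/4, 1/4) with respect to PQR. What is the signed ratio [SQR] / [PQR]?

1/2

The signed ratio [SQR]/[PQR] equals the barycentric coordinate of S at vertex P, which is 1/2.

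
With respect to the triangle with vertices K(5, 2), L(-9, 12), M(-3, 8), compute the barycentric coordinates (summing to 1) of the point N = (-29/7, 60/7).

Signed area of the reference triangle: [KLM] = ½·(5·(12−8) + (-9)·(8−2) + (-3)·(2−12)) = ½·(20 − 54 + 30) = -2.
[NLM] = ½·((-29/7)·(12−8) + (-9)·(8−(60/7)) + (-3)·(60/7−12)) = ½·(-116/7 + 36/7 + 72/7) = -4/7, so the K-coordinate is (-4/7)/(-2) = 2/7.
[KNM] = ½·(5·(60/7−8) + (-29/7)·(8−2) + (-3)·(2−(60/7))) = ½·(20/7 − 174/7 + 138/7) = -8/7, so the L-coordinate is 4/7.
[KLN] = ½·(5·(12−(60/7)) + (-9)·(60/7−2) + (-29/7)·(2−12)) = ½·(120/7 − 414/7 + 290/7) = -2/7, so the M-coordinate is 1/7.
Check: 2/7 + 4/7 + 1/7 = 1.

(2/7, 4/7, 1/7)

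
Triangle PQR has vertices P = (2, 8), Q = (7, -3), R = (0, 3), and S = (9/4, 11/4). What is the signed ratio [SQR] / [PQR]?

1/4

[PQR] = ½·(2·(-3−3) + 7·(3−8) + 0·(8−(-3))) = ½·(-12 − 35 + 0) = -47/2.
[SQR] = ½·((9/4)·(-3−3) + 7·(3−(11/4)) + 0·(11/4−(-3))) = ½·(-27/2 + 7/4 + 0) = -47/8, so the ratio is (-47/8)/(-47/2) = 1/4.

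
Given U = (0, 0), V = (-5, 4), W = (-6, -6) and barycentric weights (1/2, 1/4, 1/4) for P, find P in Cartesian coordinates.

P = (1/2)·U + (1/4)·V + (1/4)·W.
x-coordinate: (1/2)·0 + (1/4)·(-5) + (1/4)·(-6) = -11/4.
y-coordinate: (1/2)·0 + (1/4)·4 + (1/4)·(-6) = -1/2.

(-11/4, -1/2)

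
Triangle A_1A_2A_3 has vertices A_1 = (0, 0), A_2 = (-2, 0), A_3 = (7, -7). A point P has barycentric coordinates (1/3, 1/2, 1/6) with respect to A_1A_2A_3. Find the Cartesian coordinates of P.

P = (1/3)·A_1 + (1/2)·A_2 + (1/6)·A_3.
x-coordinate: (1/3)·0 + (1/2)·(-2) + (1/6)·7 = 1/6.
y-coordinate: (1/3)·0 + (1/2)·0 + (1/6)·(-7) = -7/6.

(1/6, -7/6)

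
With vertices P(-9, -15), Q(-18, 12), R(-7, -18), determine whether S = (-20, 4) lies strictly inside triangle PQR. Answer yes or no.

no

Barycentric coordinates of S: (148/27, 5/27, -14/3).
The three coordinates are positive, positive, negative; a point is interior exactly when all three are positive.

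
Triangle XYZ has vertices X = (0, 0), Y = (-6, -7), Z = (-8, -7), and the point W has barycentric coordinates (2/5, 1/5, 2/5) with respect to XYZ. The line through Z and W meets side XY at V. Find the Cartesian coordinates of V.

Line ZW meets XY where the Z-coordinate vanishes; zeroing W's Z-weight and renormalizing leaves X, Y-weights 2/5 : 1/5 → (2/3, 1/3).
So V = (2/3)·X + (1/3)·Y = (-2, -7/3).

(-2, -7/3)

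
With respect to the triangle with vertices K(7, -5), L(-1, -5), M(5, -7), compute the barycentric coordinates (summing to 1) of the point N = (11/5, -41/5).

Signed area of the reference triangle: [KLM] = ½·(7·(-5−(-7)) + (-1)·(-7−(-5)) + 5·(-5−(-5))) = ½·(14 + 2 + 0) = 8.
[NLM] = ½·((11/5)·(-5−(-7)) + (-1)·(-7−(-41/5)) + 5·(-41/5−(-5))) = ½·(22/5 − 6/5 − 16) = -32/5, so the K-coordinate is (-32/5)/8 = -4/5.
[KNM] = ½·(7·(-41/5−(-7)) + (11/5)·(-7−(-5)) + 5·(-5−(-41/5))) = ½·(-42/5 − 22/5 + 16) = 8/5, so the L-coordinate is 1/5.
[KLN] = ½·(7·(-5−(-41/5)) + (-1)·(-41/5−(-5)) + (11/5)·(-5−(-5))) = ½·(112/5 + 16/5 + 0) = 64/5, so the M-coordinate is 8/5.

(-4/5, 1/5, 8/5)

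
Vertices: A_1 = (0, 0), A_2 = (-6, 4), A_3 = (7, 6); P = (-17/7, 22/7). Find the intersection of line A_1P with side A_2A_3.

Barycentric coordinates of P with respect to A_1A_2A_3: (2/7, 4/7, 1/7).
On side A_2A_3 the A_1-coordinate is zero; dropping P's A_1-weight 2/7 and renormalizing the remaining 4/7 : 1/7 gives weights 4/5, 1/5 on A_2, A_3.
Q = (4/5)·(-6, 4) + (1/5)·(7, 6) = (-17/5, 22/5).

(-17/5, 22/5)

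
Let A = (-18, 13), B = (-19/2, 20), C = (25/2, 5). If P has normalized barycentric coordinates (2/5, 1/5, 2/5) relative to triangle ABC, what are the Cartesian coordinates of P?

(-41/10, 56/5)

P = (2/5)·A + (1/5)·B + (2/5)·C.
x-coordinate: (2/5)·(-18) + (1/5)·(-19/2) + (2/5)·(25/2) = -41/10.
y-coordinate: (2/5)·13 + (1/5)·20 + (2/5)·5 = 56/5.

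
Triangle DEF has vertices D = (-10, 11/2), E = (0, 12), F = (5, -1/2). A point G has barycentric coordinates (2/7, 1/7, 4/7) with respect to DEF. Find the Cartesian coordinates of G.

(0, 3)

G = (2/7)·D + (1/7)·E + (4/7)·F.
x-coordinate: (2/7)·(-10) + (1/7)·0 + (4/7)·5 = 0.
y-coordinate: (2/7)·(11/2) + (1/7)·12 + (4/7)·(-1/2) = 3.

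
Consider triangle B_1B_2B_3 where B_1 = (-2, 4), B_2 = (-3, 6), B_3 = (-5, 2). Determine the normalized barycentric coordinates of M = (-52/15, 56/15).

(1/3, 4/15, 2/5)

Signed area of the reference triangle: [B_1B_2B_3] = ½·((-2)·(6−2) + (-3)·(2−4) + (-5)·(4−6)) = ½·(-8 + 6 + 10) = 4.
[MB_2B_3] = ½·((-52/15)·(6−2) + (-3)·(2−(56/15)) + (-5)·(56/15−6)) = ½·(-208/15 + 26/5 + 34/3) = 4/3, so the B_1-coordinate is (4/3)/4 = 1/3.
[B_1MB_3] = ½·((-2)·(56/15−2) + (-52/15)·(2−4) + (-5)·(4−(56/15))) = ½·(-52/15 + 104/15 − 4/3) = 16/15, so the B_2-coordinate is 4/15.
[B_1B_2M] = ½·((-2)·(6−(56/15)) + (-3)·(56/15−4) + (-52/15)·(4−6)) = ½·(-68/15 + 4/5 + 104/15) = 8/5, so the B_3-coordinate is 2/5.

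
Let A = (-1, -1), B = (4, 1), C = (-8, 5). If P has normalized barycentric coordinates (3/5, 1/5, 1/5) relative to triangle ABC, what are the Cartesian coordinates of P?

(-7/5, 3/5)

P = (3/5)·A + (1/5)·B + (1/5)·C.
x-coordinate: (3/5)·(-1) + (1/5)·4 + (1/5)·(-8) = -7/5.
y-coordinate: (3/5)·(-1) + (1/5)·1 + (1/5)·5 = 3/5.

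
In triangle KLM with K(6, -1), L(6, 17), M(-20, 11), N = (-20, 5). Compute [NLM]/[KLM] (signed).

[KLM] = ½·(6·(17−11) + 6·(11−(-1)) + (-20)·(-1−17)) = ½·(36 + 72 + 360) = 234.
[NLM] = ½·((-20)·(17−11) + 6·(11−5) + (-20)·(5−17)) = ½·(-120 + 36 + 240) = 78, so the ratio is 78/234 = 1/3.

1/3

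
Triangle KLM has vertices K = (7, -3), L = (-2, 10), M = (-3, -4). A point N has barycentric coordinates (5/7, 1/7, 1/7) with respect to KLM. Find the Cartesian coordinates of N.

N = (5/7)·K + (1/7)·L + (1/7)·M.
x-coordinate: (5/7)·7 + (1/7)·(-2) + (1/7)·(-3) = 30/7.
y-coordinate: (5/7)·(-3) + (1/7)·10 + (1/7)·(-4) = -9/7.

(30/7, -9/7)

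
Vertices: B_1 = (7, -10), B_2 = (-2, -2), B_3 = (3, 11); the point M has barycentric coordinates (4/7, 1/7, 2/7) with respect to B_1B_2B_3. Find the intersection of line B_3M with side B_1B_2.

(26/5, -42/5)

Line B_3M meets B_1B_2 where the B_3-coordinate vanishes; zeroing M's B_3-weight and renormalizing leaves B_1, B_2-weights 4/7 : 1/7 → (4/5, 1/5).
So N = (4/5)·B_1 + (1/5)·B_2 = (26/5, -42/5).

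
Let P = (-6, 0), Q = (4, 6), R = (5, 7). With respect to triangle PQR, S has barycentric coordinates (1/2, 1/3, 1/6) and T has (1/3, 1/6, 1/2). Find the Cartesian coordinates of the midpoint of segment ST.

(1/6, 23/6)

Barycentric coordinates of the midpoint are the average: (5/12, 1/4, 1/3).
Converting: (5/12)·P + (1/4)·Q + (1/3)·R = (1/6, 23/6).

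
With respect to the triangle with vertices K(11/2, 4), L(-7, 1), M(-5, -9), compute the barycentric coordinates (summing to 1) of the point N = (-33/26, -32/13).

Signed area of the reference triangle: [KLM] = ½·((11/2)·(1−(-9)) + (-7)·(-9−4) + (-5)·(4−1)) = ½·(55 + 91 − 15) = 131/2.
[NLM] = ½·((-33/26)·(1−(-9)) + (-7)·(-9−(-32/13)) + (-5)·(-32/13−1)) = ½·(-165/13 + 595/13 + 225/13) = 655/26, so the K-coordinate is (655/26)/(131/2) = 5/13.
[KNM] = ½·((11/2)·(-32/13−(-9)) + (-33/26)·(-9−4) + (-5)·(4−(-32/13))) = ½·(935/26 + 33/2 − 420/13) = 131/13, so the L-coordinate is 2/13.
[KLN] = ½·((11/2)·(1−(-32/13)) + (-7)·(-32/13−4) + (-33/26)·(4−1)) = ½·(495/26 + 588/13 − 99/26) = 393/13, so the M-coordinate is 6/13.
Check: 5/13 + 2/13 + 6/13 = 1.

(5/13, 2/13, 6/13)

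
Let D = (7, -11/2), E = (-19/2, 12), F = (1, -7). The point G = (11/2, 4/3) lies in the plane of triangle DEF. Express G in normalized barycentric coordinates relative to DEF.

Signed area of the reference triangle: [DEF] = ½·(7·(12−(-7)) + (-19/2)·(-7−(-11/2)) + 1·(-11/2−12)) = ½·(133 + 57/4 − 35/2) = 519/8.
[GEF] = ½·((11/2)·(12−(-7)) + (-19/2)·(-7−(4/3)) + 1·(4/3−12)) = ½·(209/2 + 475/6 − 32/3) = 173/2, so the D-coordinate is (173/2)/(519/8) = 4/3.
[DGF] = ½·(7·(4/3−(-7)) + (11/2)·(-7−(-11/2)) + 1·(-11/2−(4/3))) = ½·(175/3 − 33/4 − 41/6) = 173/8, so the E-coordinate is 1/3.
[DEG] = ½·(7·(12−(4/3)) + (-19/2)·(4/3−(-11/2)) + (11/2)·(-11/2−12)) = ½·(224/3 − 779/12 − 385/4) = -173/4, so the F-coordinate is -2/3.

(4/3, 1/3, -2/3)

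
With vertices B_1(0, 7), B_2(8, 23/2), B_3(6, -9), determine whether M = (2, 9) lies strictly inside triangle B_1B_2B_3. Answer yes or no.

no

Barycentric coordinates of M: (118/155, 44/155, -7/155).
The three coordinates are positive, positive, negative; a point is interior exactly when all three are positive.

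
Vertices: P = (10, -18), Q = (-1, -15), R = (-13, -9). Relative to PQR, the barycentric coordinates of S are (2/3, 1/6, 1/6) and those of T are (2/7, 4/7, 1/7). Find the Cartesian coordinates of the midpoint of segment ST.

Barycentric coordinates of the midpoint are the average: (10/21, 31/84, 13/84).
Converting: (10/21)·P + (31/84)·Q + (13/84)·R = (50/21, -31/2).

(50/21, -31/2)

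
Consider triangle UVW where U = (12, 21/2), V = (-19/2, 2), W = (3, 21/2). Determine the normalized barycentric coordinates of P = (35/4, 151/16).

(13/16, 1/8, 1/16)

Signed area of the reference triangle: [UVW] = ½·(12·(2−(21/2)) + (-19/2)·(21/2−(21/2)) + 3·(21/2−2)) = ½·(-102 + 0 + 51/2) = -153/4.
[PVW] = ½·((35/4)·(2−(21/2)) + (-19/2)·(21/2−(151/16)) + 3·(151/16−2)) = ½·(-595/8 − 323/32 + 357/16) = -1989/64, so the U-coordinate is (-1989/64)/(-153/4) = 13/16.
[UPW] = ½·(12·(151/16−(21/2)) + (35/4)·(21/2−(21/2)) + 3·(21/2−(151/16))) = ½·(-51/4 + 0 + 51/16) = -153/32, so the V-coordinate is 1/8.
[UVP] = ½·(12·(2−(151/16)) + (-19/2)·(151/16−(21/2)) + (35/4)·(21/2−2)) = ½·(-357/4 + 323/32 + 595/8) = -153/64, so the W-coordinate is 1/16.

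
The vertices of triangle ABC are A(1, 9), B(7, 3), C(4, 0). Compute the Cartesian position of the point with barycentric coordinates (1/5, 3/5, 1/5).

P = (1/5)·A + (3/5)·B + (1/5)·C.
x-coordinate: (1/5)·1 + (3/5)·7 + (1/5)·4 = 26/5.
y-coordinate: (1/5)·9 + (3/5)·3 + (1/5)·0 = 18/5.

(26/5, 18/5)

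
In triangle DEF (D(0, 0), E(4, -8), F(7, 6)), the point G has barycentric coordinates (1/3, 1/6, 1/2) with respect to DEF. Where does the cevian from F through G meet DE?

Line FG meets DE where the F-coordinate vanishes; zeroing G's F-weight and renormalizing leaves D, E-weights 1/3 : 1/6 → (2/3, 1/3).
So H = (2/3)·D + (1/3)·E = (4/3, -8/3).

(4/3, -8/3)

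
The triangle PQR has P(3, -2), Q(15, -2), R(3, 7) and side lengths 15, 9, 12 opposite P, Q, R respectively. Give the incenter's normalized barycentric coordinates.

(5/12, 1/4, 1/3)

The incenter has barycentric coordinates proportional to the opposite side lengths: (15 : 9 : 12).
Normalizing by 15+9+12 = 36 gives (5/12, 1/4, 1/3).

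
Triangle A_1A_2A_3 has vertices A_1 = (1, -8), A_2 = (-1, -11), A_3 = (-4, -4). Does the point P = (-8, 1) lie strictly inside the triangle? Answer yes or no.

Barycentric coordinates of P: (-13/23, -9/23, 45/23).
The three coordinates are negative, negative, positive; a point is interior exactly when all three are positive.

no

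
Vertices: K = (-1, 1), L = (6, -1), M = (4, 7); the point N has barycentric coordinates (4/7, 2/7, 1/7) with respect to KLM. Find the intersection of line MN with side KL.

Line MN meets KL where the M-coordinate vanishes; zeroing N's M-weight and renormalizing leaves K, L-weights 4/7 : 2/7 → (2/3, 1/3).
So J = (2/3)·K + (1/3)·L = (4/3, 1/3).

(4/3, 1/3)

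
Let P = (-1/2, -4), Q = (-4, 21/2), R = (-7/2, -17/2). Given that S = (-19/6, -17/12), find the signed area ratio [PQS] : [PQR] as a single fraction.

[PQR] = ½·((-1/2)·(21/2−(-17/2)) + (-4)·(-17/2−(-4)) + (-7/2)·(-4−(21/2))) = ½·(-19/2 + 18 + 203/4) = 237/8.
[PQS] = ½·((-1/2)·(21/2−(-17/12)) + (-4)·(-17/12−(-4)) + (-19/6)·(-4−(21/2))) = ½·(-143/24 − 31/3 + 551/12) = 237/16, so the ratio is (237/16)/(237/8) = 1/2.

1/2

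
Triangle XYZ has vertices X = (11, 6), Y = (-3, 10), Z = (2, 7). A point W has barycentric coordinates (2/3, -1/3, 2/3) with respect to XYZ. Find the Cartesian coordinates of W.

W = (2/3)·X + (-1/3)·Y + (2/3)·Z.
x-coordinate: (2/3)·11 + (-1/3)·(-3) + (2/3)·2 = 29/3.
y-coordinate: (2/3)·6 + (-1/3)·10 + (2/3)·7 = 16/3.

(29/3, 16/3)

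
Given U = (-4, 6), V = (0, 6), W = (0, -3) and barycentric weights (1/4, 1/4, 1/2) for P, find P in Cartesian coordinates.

P = (1/4)·U + (1/4)·V + (1/2)·W.
x-coordinate: (1/4)·(-4) + (1/4)·0 + (1/2)·0 = -1.
y-coordinate: (1/4)·6 + (1/4)·6 + (1/2)·(-3) = 3/2.

(-1, 3/2)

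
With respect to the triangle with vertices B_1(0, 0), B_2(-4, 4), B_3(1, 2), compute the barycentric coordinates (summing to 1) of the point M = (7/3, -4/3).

Signed area of the reference triangle: [B_1B_2B_3] = ½·(0·(4−2) + (-4)·(2−0) + 1·(0−4)) = ½·(0 − 8 − 4) = -6.
[MB_2B_3] = ½·((7/3)·(4−2) + (-4)·(2−(-4/3)) + 1·(-4/3−4)) = ½·(14/3 − 40/3 − 16/3) = -7, so the B_1-coordinate is (-7)/(-6) = 7/6.
[B_1MB_3] = ½·(0·(-4/3−2) + (7/3)·(2−0) + 1·(0−(-4/3))) = ½·(0 + 14/3 + 4/3) = 3, so the B_2-coordinate is -1/2.
[B_1B_2M] = ½·(0·(4−(-4/3)) + (-4)·(-4/3−0) + (7/3)·(0−4)) = ½·(0 + 16/3 − 28/3) = -2, so the B_3-coordinate is 1/3.
Check: 7/6 − 1/2 + 1/3 = 1.

(7/6, -1/2, 1/3)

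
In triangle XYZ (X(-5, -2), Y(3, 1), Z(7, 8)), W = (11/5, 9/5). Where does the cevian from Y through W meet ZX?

Barycentric coordinates of W with respect to XYZ: (1/5, 3/5, 1/5).
On side ZX the Y-coordinate is zero; dropping W's Y-weight 3/5 and renormalizing the remaining 1/5 : 1/5 gives weights 1/2, 1/2 on Z, X.
V = (1/2)·(7, 8) + (1/2)·(-5, -2) = (1, 3).

(1, 3)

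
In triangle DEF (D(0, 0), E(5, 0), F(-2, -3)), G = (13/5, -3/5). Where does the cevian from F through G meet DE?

(15/4, 0)

Barycentric coordinates of G with respect to DEF: (1/5, 3/5, 1/5).
On side DE the F-coordinate is zero; dropping G's F-weight 1/5 and renormalizing the remaining 1/5 : 3/5 gives weights 1/4, 3/4 on D, E.
H = (1/4)·(0, 0) + (3/4)·(5, 0) = (15/4, 0).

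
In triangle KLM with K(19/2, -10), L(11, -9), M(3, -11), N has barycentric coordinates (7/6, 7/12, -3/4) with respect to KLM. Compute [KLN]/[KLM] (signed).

The signed ratio [KLN]/[KLM] equals the barycentric coordinate of N at vertex M, which is -3/4.

-3/4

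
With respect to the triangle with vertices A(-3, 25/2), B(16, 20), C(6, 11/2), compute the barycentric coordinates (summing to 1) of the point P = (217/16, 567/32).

(1/16, 13/16, 1/8)

Signed area of the reference triangle: [ABC] = ½·((-3)·(20−(11/2)) + 16·(11/2−(25/2)) + 6·(25/2−20)) = ½·(-87/2 − 112 − 45) = -401/4.
[PBC] = ½·((217/16)·(20−(11/2)) + 16·(11/2−(567/32)) + 6·(567/32−20)) = ½·(6293/32 − 391/2 − 219/16) = -401/64, so the A-coordinate is (-401/64)/(-401/4) = 1/16.
[APC] = ½·((-3)·(567/32−(11/2)) + (217/16)·(11/2−(25/2)) + 6·(25/2−(567/32))) = ½·(-1173/32 − 1519/16 − 501/16) = -5213/64, so the B-coordinate is 13/16.
[ABP] = ½·((-3)·(20−(567/32)) + 16·(567/32−(25/2)) + (217/16)·(25/2−20)) = ½·(-219/32 + 167/2 − 3255/32) = -401/32, so the C-coordinate is 1/8.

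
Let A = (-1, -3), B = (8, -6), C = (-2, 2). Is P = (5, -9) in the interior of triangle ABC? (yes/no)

no

Barycentric coordinates of P: (9/7, 4/7, -6/7).
The three coordinates are positive, positive, negative; a point is interior exactly when all three are positive.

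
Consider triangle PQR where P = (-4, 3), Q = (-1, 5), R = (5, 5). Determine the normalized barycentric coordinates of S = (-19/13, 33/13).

(16/13, -10/13, 7/13)

Signed area of the reference triangle: [PQR] = ½·((-4)·(5−5) + (-1)·(5−3) + 5·(3−5)) = ½·(0 − 2 − 10) = -6.
[SQR] = ½·((-19/13)·(5−5) + (-1)·(5−(33/13)) + 5·(33/13−5)) = ½·(0 − 32/13 − 160/13) = -96/13, so the P-coordinate is (-96/13)/(-6) = 16/13.
[PSR] = ½·((-4)·(33/13−5) + (-19/13)·(5−3) + 5·(3−(33/13))) = ½·(128/13 − 38/13 + 30/13) = 60/13, so the Q-coordinate is -10/13.
[PQS] = ½·((-4)·(5−(33/13)) + (-1)·(33/13−3) + (-19/13)·(3−5)) = ½·(-128/13 + 6/13 + 38/13) = -42/13, so the R-coordinate is 7/13.
Check: 16/13 − 10/13 + 7/13 = 1.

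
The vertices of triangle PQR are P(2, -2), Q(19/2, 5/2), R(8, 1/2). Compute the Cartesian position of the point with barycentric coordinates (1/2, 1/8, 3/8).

S = (1/2)·P + (1/8)·Q + (3/8)·R.
x-coordinate: (1/2)·2 + (1/8)·(19/2) + (3/8)·8 = 83/16.
y-coordinate: (1/2)·(-2) + (1/8)·(5/2) + (3/8)·(1/2) = -1/2.

(83/16, -1/2)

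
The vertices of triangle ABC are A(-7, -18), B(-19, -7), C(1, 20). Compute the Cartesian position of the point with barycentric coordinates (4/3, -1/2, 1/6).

P = (4/3)·A + (-1/2)·B + (1/6)·C.
x-coordinate: (4/3)·(-7) + (-1/2)·(-19) + (1/6)·1 = 1/3.
y-coordinate: (4/3)·(-18) + (-1/2)·(-7) + (1/6)·20 = -103/6.

(1/3, -103/6)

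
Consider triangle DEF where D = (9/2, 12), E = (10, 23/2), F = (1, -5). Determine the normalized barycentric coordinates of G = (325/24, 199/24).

(-11/12, 7/4, 1/6)

Signed area of the reference triangle: [DEF] = ½·((9/2)·(23/2−(-5)) + 10·(-5−12) + 1·(12−(23/2))) = ½·(297/4 − 170 + 1/2) = -381/8.
[GEF] = ½·((325/24)·(23/2−(-5)) + 10·(-5−(199/24)) + 1·(199/24−(23/2))) = ½·(3575/16 − 1595/12 − 77/24) = 1397/32, so the D-coordinate is (1397/32)/(-381/8) = -11/12.
[DGF] = ½·((9/2)·(199/24−(-5)) + (325/24)·(-5−12) + 1·(12−(199/24))) = ½·(957/16 − 5525/24 + 89/24) = -2667/32, so the E-coordinate is 7/4.
[DEG] = ½·((9/2)·(23/2−(199/24)) + 10·(199/24−12) + (325/24)·(12−(23/2))) = ½·(231/16 − 445/12 + 325/48) = -127/16, so the F-coordinate is 1/6.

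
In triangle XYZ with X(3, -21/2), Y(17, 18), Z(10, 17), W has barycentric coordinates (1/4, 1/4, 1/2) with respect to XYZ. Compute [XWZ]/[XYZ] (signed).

The signed ratio [XWZ]/[XYZ] equals the barycentric coordinate of W at vertex Y, which is 1/4.

1/4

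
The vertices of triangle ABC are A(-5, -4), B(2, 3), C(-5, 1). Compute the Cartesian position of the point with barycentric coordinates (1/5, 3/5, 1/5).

(-4/5, 6/5)

P = (1/5)·A + (3/5)·B + (1/5)·C.
x-coordinate: (1/5)·(-5) + (3/5)·2 + (1/5)·(-5) = -4/5.
y-coordinate: (1/5)·(-4) + (3/5)·3 + (1/5)·1 = 6/5.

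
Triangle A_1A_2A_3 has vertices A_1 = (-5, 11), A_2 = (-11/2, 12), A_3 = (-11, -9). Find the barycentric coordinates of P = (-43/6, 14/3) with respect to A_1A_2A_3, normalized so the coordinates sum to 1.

Signed area of the reference triangle: [A_1A_2A_3] = ½·((-5)·(12−(-9)) + (-11/2)·(-9−11) + (-11)·(11−12)) = ½·(-105 + 110 + 11) = 8.
[PA_2A_3] = ½·((-43/6)·(12−(-9)) + (-11/2)·(-9−(14/3)) + (-11)·(14/3−12)) = ½·(-301/2 + 451/6 + 242/3) = 8/3, so the A_1-coordinate is (8/3)/8 = 1/3.
[A_1PA_3] = ½·((-5)·(14/3−(-9)) + (-43/6)·(-9−11) + (-11)·(11−(14/3))) = ½·(-205/3 + 430/3 − 209/3) = 8/3, so the A_2-coordinate is 1/3.
[A_1A_2P] = ½·((-5)·(12−(14/3)) + (-11/2)·(14/3−11) + (-43/6)·(11−12)) = ½·(-110/3 + 209/6 + 43/6) = 8/3, so the A_3-coordinate is 1/3.
Check: 1/3 + 1/3 + 1/3 = 1.

(1/3, 1/3, 1/3)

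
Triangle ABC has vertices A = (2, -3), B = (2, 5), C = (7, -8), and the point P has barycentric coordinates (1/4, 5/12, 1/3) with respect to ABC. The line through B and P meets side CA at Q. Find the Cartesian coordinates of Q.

(34/7, -41/7)

Line BP meets CA where the B-coordinate vanishes; zeroing P's B-weight and renormalizing leaves C, A-weights 1/3 : 1/4 → (4/7, 3/7).
So Q = (4/7)·C + (3/7)·A = (34/7, -41/7).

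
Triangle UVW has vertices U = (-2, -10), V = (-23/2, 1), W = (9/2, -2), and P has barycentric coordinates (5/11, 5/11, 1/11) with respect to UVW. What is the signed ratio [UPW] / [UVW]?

5/11

The signed ratio [UPW]/[UVW] equals the barycentric coordinate of P at vertex V, which is 5/11.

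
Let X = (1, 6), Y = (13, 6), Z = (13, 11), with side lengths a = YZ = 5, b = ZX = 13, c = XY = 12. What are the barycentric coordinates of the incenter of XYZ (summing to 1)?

(1/6, 13/30, 2/5)

The incenter has barycentric coordinates proportional to the opposite side lengths: (5 : 13 : 12).
Normalizing by 5+13+12 = 30 gives (1/6, 13/30, 2/5).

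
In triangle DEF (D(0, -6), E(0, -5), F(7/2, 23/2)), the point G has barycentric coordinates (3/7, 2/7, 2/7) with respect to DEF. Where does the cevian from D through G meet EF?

Line DG meets EF where the D-coordinate vanishes; zeroing G's D-weight and renormalizing leaves E, F-weights 2/7 : 2/7 → (1/2, 1/2).
So H = (1/2)·E + (1/2)·F = (7/4, 13/4).

(7/4, 13/4)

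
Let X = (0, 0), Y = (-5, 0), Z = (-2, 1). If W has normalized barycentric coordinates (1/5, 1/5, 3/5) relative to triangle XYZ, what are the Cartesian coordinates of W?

W = (1/5)·X + (1/5)·Y + (3/5)·Z.
x-coordinate: (1/5)·0 + (1/5)·(-5) + (3/5)·(-2) = -11/5.
y-coordinate: (1/5)·0 + (1/5)·0 + (3/5)·1 = 3/5.

(-11/5, 3/5)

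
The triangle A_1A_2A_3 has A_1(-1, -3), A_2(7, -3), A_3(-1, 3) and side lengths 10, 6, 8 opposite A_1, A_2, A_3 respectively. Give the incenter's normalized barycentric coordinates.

The incenter has barycentric coordinates proportional to the opposite side lengths: (10 : 6 : 8).
Normalizing by 10+6+8 = 24 gives (5/12, 1/4, 1/3).

(5/12, 1/4, 1/3)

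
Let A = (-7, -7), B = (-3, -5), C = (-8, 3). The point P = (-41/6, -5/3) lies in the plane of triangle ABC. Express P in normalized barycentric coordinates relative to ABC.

Signed area of the reference triangle: [ABC] = ½·((-7)·(-5−3) + (-3)·(3−(-7)) + (-8)·(-7−(-5))) = ½·(56 − 30 + 16) = 21.
[PBC] = ½·((-41/6)·(-5−3) + (-3)·(3−(-5/3)) + (-8)·(-5/3−(-5))) = ½·(164/3 − 14 − 80/3) = 7, so the A-coordinate is 7/21 = 1/3.
[APC] = ½·((-7)·(-5/3−3) + (-41/6)·(3−(-7)) + (-8)·(-7−(-5/3))) = ½·(98/3 − 205/3 + 128/3) = 7/2, so the B-coordinate is 1/6.
[ABP] = ½·((-7)·(-5−(-5/3)) + (-3)·(-5/3−(-7)) + (-41/6)·(-7−(-5))) = ½·(70/3 − 16 + 41/3) = 21/2, so the C-coordinate is 1/2.
Check: 1/3 + 1/6 + 1/2 = 1.

(1/3, 1/6, 1/2)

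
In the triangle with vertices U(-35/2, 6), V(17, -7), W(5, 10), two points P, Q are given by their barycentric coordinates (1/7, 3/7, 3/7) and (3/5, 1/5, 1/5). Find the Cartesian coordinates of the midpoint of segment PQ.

(29/70, 111/35)

Barycentric coordinates of the midpoint are the average: (13/35, 11/35, 11/35).
Converting: (13/35)·U + (11/35)·V + (11/35)·W = (29/70, 111/35).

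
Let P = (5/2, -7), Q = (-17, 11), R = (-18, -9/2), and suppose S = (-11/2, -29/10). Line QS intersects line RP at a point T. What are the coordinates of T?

(-21/8, -51/8)

Barycentric coordinates of S with respect to PQR: (3/5, 1/5, 1/5).
On side RP the Q-coordinate is zero; dropping S's Q-weight 1/5 and renormalizing the remaining 1/5 : 3/5 gives weights 1/4, 3/4 on R, P.
T = (1/4)·(-18, -9/2) + (3/4)·(5/2, -7) = (-21/8, -51/8).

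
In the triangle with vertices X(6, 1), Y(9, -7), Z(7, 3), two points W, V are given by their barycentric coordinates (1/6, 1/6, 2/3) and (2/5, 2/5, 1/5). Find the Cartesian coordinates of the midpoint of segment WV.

(437/60, -2/5)

Barycentric coordinates of the midpoint are the average: (17/60, 17/60, 13/30).
Converting: (17/60)·X + (17/60)·Y + (13/30)·Z = (437/60, -2/5).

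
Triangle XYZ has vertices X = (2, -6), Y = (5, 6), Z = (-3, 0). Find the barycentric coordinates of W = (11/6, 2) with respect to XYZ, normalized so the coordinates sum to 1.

(1/6, 1/2, 1/3)

Signed area of the reference triangle: [XYZ] = ½·(2·(6−0) + 5·(0−(-6)) + (-3)·(-6−6)) = ½·(12 + 30 + 36) = 39.
[WYZ] = ½·((11/6)·(6−0) + 5·(0−2) + (-3)·(2−6)) = ½·(11 − 10 + 12) = 13/2, so the X-coordinate is (13/2)/39 = 1/6.
[XWZ] = ½·(2·(2−0) + (11/6)·(0−(-6)) + (-3)·(-6−2)) = ½·(4 + 11 + 24) = 39/2, so the Y-coordinate is 1/2.
[XYW] = ½·(2·(6−2) + 5·(2−(-6)) + (11/6)·(-6−6)) = ½·(8 + 40 − 22) = 13, so the Z-coordinate is 1/3.
Check: 1/6 + 1/2 + 1/3 = 1.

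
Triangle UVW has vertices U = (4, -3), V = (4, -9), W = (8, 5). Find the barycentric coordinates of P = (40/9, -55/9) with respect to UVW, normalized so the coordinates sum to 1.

Signed area of the reference triangle: [UVW] = ½·(4·(-9−5) + 4·(5−(-3)) + 8·(-3−(-9))) = ½·(-56 + 32 + 48) = 12.
[PVW] = ½·((40/9)·(-9−5) + 4·(5−(-55/9)) + 8·(-55/9−(-9))) = ½·(-560/9 + 400/9 + 208/9) = 8/3, so the U-coordinate is (8/3)/12 = 2/9.
[UPW] = ½·(4·(-55/9−5) + (40/9)·(5−(-3)) + 8·(-3−(-55/9))) = ½·(-400/9 + 320/9 + 224/9) = 8, so the V-coordinate is 2/3.
[UVP] = ½·(4·(-9−(-55/9)) + 4·(-55/9−(-3)) + (40/9)·(-3−(-9))) = ½·(-104/9 − 112/9 + 80/3) = 4/3, so the W-coordinate is 1/9.

(2/9, 2/3, 1/9)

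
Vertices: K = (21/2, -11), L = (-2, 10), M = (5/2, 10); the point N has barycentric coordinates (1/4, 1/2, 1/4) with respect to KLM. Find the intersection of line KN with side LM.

Line KN meets LM where the K-coordinate vanishes; zeroing N's K-weight and renormalizing leaves L, M-weights 1/2 : 1/4 → (2/3, 1/3).
So J = (2/3)·L + (1/3)·M = (-1/2, 10).

(-1/2, 10)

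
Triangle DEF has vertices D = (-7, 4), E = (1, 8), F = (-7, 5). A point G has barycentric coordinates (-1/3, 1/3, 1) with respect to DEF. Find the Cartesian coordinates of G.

(-13/3, 19/3)

G = (-1/3)·D + (1/3)·E + 1·F.
x-coordinate: (-1/3)·(-7) + (1/3)·1 + 1·(-7) = -13/3.
y-coordinate: (-1/3)·4 + (1/3)·8 + 1·5 = 19/3.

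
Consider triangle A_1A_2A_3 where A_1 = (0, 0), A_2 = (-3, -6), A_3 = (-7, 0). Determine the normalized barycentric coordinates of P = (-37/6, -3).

Signed area of the reference triangle: [A_1A_2A_3] = ½·(0·(-6−0) + (-3)·(0−0) + (-7)·(0−(-6))) = ½·(0 + 0 − 42) = -21.
[PA_2A_3] = ½·((-37/6)·(-6−0) + (-3)·(0−(-3)) + (-7)·(-3−(-6))) = ½·(37 − 9 − 21) = 7/2, so the A_1-coordinate is (7/2)/(-21) = -1/6.
[A_1PA_3] = ½·(0·(-3−0) + (-37/6)·(0−0) + (-7)·(0−(-3))) = ½·(0 + 0 − 21) = -21/2, so the A_2-coordinate is 1/2.
[A_1A_2P] = ½·(0·(-6−(-3)) + (-3)·(-3−0) + (-37/6)·(0−(-6))) = ½·(0 + 9 − 37) = -14, so the A_3-coordinate is 2/3.

(-1/6, 1/2, 2/3)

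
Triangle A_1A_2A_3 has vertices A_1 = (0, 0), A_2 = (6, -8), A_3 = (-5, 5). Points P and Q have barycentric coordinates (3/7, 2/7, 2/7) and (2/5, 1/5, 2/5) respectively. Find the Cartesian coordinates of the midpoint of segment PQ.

Barycentric coordinates of the midpoint are the average: (29/70, 17/70, 12/35).
Converting: (29/70)·A_1 + (17/70)·A_2 + (12/35)·A_3 = (-9/35, -8/35).

(-9/35, -8/35)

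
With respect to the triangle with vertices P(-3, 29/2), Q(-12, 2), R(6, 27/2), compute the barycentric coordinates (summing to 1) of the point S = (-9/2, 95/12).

(1/6, 1/2, 1/3)

Signed area of the reference triangle: [PQR] = ½·((-3)·(2−(27/2)) + (-12)·(27/2−(29/2)) + 6·(29/2−2)) = ½·(69/2 + 12 + 75) = 243/4.
[SQR] = ½·((-9/2)·(2−(27/2)) + (-12)·(27/2−(95/12)) + 6·(95/12−2)) = ½·(207/4 − 67 + 71/2) = 81/8, so the P-coordinate is (81/8)/(243/4) = 1/6.
[PSR] = ½·((-3)·(95/12−(27/2)) + (-9/2)·(27/2−(29/2)) + 6·(29/2−(95/12))) = ½·(67/4 + 9/2 + 79/2) = 243/8, so the Q-coordinate is 1/2.
[PQS] = ½·((-3)·(2−(95/12)) + (-12)·(95/12−(29/2)) + (-9/2)·(29/2−2)) = ½·(71/4 + 79 − 225/4) = 81/4, so the R-coordinate is 1/3.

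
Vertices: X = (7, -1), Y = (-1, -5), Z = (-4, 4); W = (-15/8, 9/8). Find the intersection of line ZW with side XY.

(5/3, -11/3)

Barycentric coordinates of W with respect to XYZ: (1/8, 1/4, 5/8).
On side XY the Z-coordinate is zero; dropping W's Z-weight 5/8 and renormalizing the remaining 1/8 : 1/4 gives weights 1/3, 2/3 on X, Y.
V = (1/3)·(7, -1) + (2/3)·(-1, -5) = (5/3, -11/3).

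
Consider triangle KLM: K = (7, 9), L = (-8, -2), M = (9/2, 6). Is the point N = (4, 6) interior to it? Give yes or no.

Barycentric coordinates of N: (8/35, 3/35, 24/35).
The three coordinates are positive, positive, positive; a point is interior exactly when all three are positive.

yes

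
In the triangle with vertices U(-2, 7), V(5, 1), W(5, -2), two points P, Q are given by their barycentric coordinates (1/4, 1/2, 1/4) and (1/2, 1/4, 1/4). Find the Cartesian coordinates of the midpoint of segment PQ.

(19/8, 5/2)

Barycentric coordinates of the midpoint are the average: (3/8, 3/8, 1/4).
Converting: (3/8)·U + (3/8)·V + (1/4)·W = (19/8, 5/2).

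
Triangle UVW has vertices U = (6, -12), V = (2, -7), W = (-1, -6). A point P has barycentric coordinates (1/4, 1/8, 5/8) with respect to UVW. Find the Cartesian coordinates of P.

(9/8, -61/8)

P = (1/4)·U + (1/8)·V + (5/8)·W.
x-coordinate: (1/4)·6 + (1/8)·2 + (5/8)·(-1) = 9/8.
y-coordinate: (1/4)·(-12) + (1/8)·(-7) + (5/8)·(-6) = -61/8.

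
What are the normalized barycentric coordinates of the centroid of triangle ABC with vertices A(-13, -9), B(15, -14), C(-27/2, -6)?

(1/3, 1/3, 1/3)

The centroid is the average of the vertices, so each weight is 1/3.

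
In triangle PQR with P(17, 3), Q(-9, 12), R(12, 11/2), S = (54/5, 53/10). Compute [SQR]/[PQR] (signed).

3/5

[PQR] = ½·(17·(12−(11/2)) + (-9)·(11/2−3) + 12·(3−12)) = ½·(221/2 − 45/2 − 108) = -10.
[SQR] = ½·((54/5)·(12−(11/2)) + (-9)·(11/2−(53/10)) + 12·(53/10−12)) = ½·(351/5 − 9/5 − 402/5) = -6, so the ratio is (-6)/(-10) = 3/5.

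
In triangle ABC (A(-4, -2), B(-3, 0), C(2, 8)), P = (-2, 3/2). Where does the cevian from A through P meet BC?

Barycentric coordinates of P with respect to ABC: (1/4, 1/2, 1/4).
On side BC the A-coordinate is zero; dropping P's A-weight 1/4 and renormalizing the remaining 1/2 : 1/4 gives weights 2/3, 1/3 on B, C.
Q = (2/3)·(-3, 0) + (1/3)·(2, 8) = (-4/3, 8/3).

(-4/3, 8/3)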